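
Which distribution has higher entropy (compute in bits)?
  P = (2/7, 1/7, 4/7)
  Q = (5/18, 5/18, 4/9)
Q

Computing entropies in bits:
H(P) = 1.3788
H(Q) = 1.5466

Distribution Q has higher entropy.

Intuition: The distribution closer to uniform (more spread out) has higher entropy.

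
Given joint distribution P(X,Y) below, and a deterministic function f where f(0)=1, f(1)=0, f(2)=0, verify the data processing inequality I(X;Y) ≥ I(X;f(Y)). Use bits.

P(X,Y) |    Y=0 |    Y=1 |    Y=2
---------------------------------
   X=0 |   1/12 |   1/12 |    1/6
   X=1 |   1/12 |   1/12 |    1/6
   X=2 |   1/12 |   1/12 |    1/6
I(X;Y) = 0.0000, I(X;f(Y)) = 0.0000, inequality holds: 0.0000 ≥ 0.0000

Data Processing Inequality: For any Markov chain X → Y → Z, we have I(X;Y) ≥ I(X;Z).

Here Z = f(Y) is a deterministic function of Y, forming X → Y → Z.

Original I(X;Y) = 0.0000 bits

After applying f:
P(X,Z) where Z=f(Y):
- P(X,Z=0) = P(X,Y=1) + P(X,Y=2)
- P(X,Z=1) = P(X,Y=0)

I(X;Z) = I(X;f(Y)) = 0.0000 bits

Verification: 0.0000 ≥ 0.0000 ✓

Information cannot be created by processing; the function f can only lose information about X.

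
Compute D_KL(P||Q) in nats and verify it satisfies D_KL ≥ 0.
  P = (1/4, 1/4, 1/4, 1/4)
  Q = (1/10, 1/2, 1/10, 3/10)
0.2393 nats

KL divergence satisfies the Gibbs inequality: D_KL(P||Q) ≥ 0 for all distributions P, Q.

D_KL(P||Q) = Σ p(x) log(p(x)/q(x))
Term by term:
  x=0: 1/4 × log_e[(1/4)/(1/10)] = 0.2291
  x=1: 1/4 × log_e[(1/4)/(1/2)] = -0.1733
  x=2: 1/4 × log_e[(1/4)/(1/10)] = 0.2291
  x=3: 1/4 × log_e[(1/4)/(3/10)] = -0.0456
D_KL(P||Q) = 0.2393 nats

D_KL(P||Q) = 0.2393 ≥ 0 ✓

This non-negativity is a fundamental property: relative entropy cannot be negative because it measures how different Q is from P.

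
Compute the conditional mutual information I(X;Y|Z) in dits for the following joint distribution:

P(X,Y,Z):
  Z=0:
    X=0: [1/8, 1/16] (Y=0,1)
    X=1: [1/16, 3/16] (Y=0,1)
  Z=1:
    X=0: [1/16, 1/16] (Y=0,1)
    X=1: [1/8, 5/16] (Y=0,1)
0.0211 dits

Conditional mutual information: I(X;Y|Z) = H(X|Z) + H(Y|Z) - H(X,Y|Z)

H(Z) = 0.2976
H(X,Z) = 0.5568 → H(X|Z) = 0.2592
H(Y,Z) = 0.5829 → H(Y|Z) = 0.2852
H(X,Y,Z) = 0.8210 → H(X,Y|Z) = 0.5233

I(X;Y|Z) = 0.2592 + 0.2852 - 0.5233 = 0.0211 dits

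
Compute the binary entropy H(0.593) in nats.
0.6757 nats

The binary entropy function is:
H(p) = -p log(p) - (1-p) log(1-p)

H(0.593) = -0.593 × log_e(0.593) - 0.407 × log_e(0.407)
H(0.593) = 0.6757 nats

Note: Binary entropy is maximized at p=0.5 (H=1 bit) and minimized at p=0 or p=1 (H=0).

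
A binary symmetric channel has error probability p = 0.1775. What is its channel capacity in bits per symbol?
0.3254 bits

For a binary symmetric channel (BSC) with error probability p:
Capacity C = 1 - H(p) bits per symbol

where H(p) = -p log₂(p) - (1-p) log₂(1-p) is the binary entropy function.

H(0.1775) = 0.6746 bits
C = 1 - 0.6746 = 0.3254 bits per symbol

This means we can reliably transmit up to 0.3254 bits of information per channel use.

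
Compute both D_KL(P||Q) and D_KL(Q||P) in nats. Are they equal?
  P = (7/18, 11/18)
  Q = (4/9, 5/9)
D_KL(P||Q) = 0.0063, D_KL(Q||P) = 0.0064

KL divergence is not symmetric: D_KL(P||Q) ≠ D_KL(Q||P) in general.

D_KL(P||Q) = 0.0063 nats
D_KL(Q||P) = 0.0064 nats

No, they are not equal!

This asymmetry is why KL divergence is not a true distance metric.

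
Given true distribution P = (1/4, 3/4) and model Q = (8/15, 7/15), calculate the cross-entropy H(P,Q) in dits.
0.3165 dits

Cross-entropy: H(P,Q) = -Σ p(x) log q(x)

Alternatively: H(P,Q) = H(P) + D_KL(P||Q)
H(P) = 0.2442 dits
D_KL(P||Q) = 0.0723 dits

H(P,Q) = 0.2442 + 0.0723 = 0.3165 dits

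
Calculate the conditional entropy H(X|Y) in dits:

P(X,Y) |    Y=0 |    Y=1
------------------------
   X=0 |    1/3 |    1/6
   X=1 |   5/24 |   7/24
0.2872 dits

Using the chain rule: H(X|Y) = H(X,Y) - H(Y)

First, compute H(X,Y) = 0.5867 dits

Marginal P(Y) = (13/24, 11/24)
H(Y) = 0.2995 dits

H(X|Y) = H(X,Y) - H(Y) = 0.5867 - 0.2995 = 0.2872 dits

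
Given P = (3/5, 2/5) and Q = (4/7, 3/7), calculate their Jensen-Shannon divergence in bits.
0.0006 bits

Jensen-Shannon divergence is:
JSD(P||Q) = 0.5 × D_KL(P||M) + 0.5 × D_KL(Q||M)
where M = 0.5 × (P + Q) is the mixture distribution.

M = 0.5 × (3/5, 2/5) + 0.5 × (4/7, 3/7) = (0.585714, 0.414286)

D_KL(P||M) = 0.0006 bits
D_KL(Q||M) = 0.0006 bits

JSD(P||Q) = 0.5 × 0.0006 + 0.5 × 0.0006 = 0.0006 bits

Unlike KL divergence, JSD is symmetric and bounded: 0 ≤ JSD ≤ log(2).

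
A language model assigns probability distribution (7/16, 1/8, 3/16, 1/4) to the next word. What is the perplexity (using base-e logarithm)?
3.6040

Perplexity is e^H (or exp(H) for natural log).

First, H = -Σ p log p = 1.2820 nats
Perplexity = e^1.2820 = 3.6040

Interpretation: The model's uncertainty is equivalent to choosing uniformly among 3.6 options.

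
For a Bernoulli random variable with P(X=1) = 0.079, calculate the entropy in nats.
0.2763 nats

The binary entropy function is:
H(p) = -p log(p) - (1-p) log(1-p)

H(0.079) = -0.079 × log_e(0.079) - 0.921 × log_e(0.921)
H(0.079) = 0.2763 nats

Note: Binary entropy is maximized at p=0.5 (H=1 bit) and minimized at p=0 or p=1 (H=0).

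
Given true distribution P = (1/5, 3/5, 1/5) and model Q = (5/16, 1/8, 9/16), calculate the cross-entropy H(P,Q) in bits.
2.3016 bits

Cross-entropy: H(P,Q) = -Σ p(x) log q(x)

Alternatively: H(P,Q) = H(P) + D_KL(P||Q)
H(P) = 1.3710 bits
D_KL(P||Q) = 0.9307 bits

H(P,Q) = 1.3710 + 0.9307 = 2.3016 bits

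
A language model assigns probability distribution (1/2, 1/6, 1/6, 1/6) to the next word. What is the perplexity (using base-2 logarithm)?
3.4641

Perplexity is 2^H (or exp(H) for natural log).

First, H = -Σ p log p = 1.7925 bits
Perplexity = 2^1.7925 = 3.4641

Interpretation: The model's uncertainty is equivalent to choosing uniformly among 3.5 options.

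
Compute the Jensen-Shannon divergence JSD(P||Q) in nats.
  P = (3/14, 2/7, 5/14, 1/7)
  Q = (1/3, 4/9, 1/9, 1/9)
0.0502 nats

Jensen-Shannon divergence is:
JSD(P||Q) = 0.5 × D_KL(P||M) + 0.5 × D_KL(Q||M)
where M = 0.5 × (P + Q) is the mixture distribution.

M = 0.5 × (3/14, 2/7, 5/14, 1/7) + 0.5 × (1/3, 4/9, 1/9, 1/9) = (0.27381, 0.365079, 0.234127, 0.126984)

D_KL(P||M) = 0.0451 nats
D_KL(Q||M) = 0.0553 nats

JSD(P||Q) = 0.5 × 0.0451 + 0.5 × 0.0553 = 0.0502 nats

Unlike KL divergence, JSD is symmetric and bounded: 0 ≤ JSD ≤ log(2).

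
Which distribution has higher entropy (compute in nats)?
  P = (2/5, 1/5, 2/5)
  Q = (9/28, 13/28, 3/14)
P

Computing entropies in nats:
H(P) = 1.0549
H(Q) = 1.0511

Distribution P has higher entropy.

Intuition: The distribution closer to uniform (more spread out) has higher entropy.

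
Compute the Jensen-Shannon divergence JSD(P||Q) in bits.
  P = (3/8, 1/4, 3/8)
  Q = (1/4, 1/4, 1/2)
0.0155 bits

Jensen-Shannon divergence is:
JSD(P||Q) = 0.5 × D_KL(P||M) + 0.5 × D_KL(Q||M)
where M = 0.5 × (P + Q) is the mixture distribution.

M = 0.5 × (3/8, 1/4, 3/8) + 0.5 × (1/4, 1/4, 1/2) = (5/16, 1/4, 7/16)

D_KL(P||M) = 0.0152 bits
D_KL(Q||M) = 0.0158 bits

JSD(P||Q) = 0.5 × 0.0152 + 0.5 × 0.0158 = 0.0155 bits

Unlike KL divergence, JSD is symmetric and bounded: 0 ≤ JSD ≤ log(2).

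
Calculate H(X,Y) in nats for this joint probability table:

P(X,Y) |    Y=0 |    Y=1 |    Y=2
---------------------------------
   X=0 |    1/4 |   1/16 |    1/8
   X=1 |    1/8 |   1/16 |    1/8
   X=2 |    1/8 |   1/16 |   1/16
2.0794 nats

Joint entropy is H(X,Y) = -Σ_{x,y} p(x,y) log p(x,y).

Summing over all non-zero entries:
H(X,Y) = -[1/4·log_e(1/4) + 1/16·log_e(1/16) + 1/8·log_e(1/8) + 1/8·log_e(1/8) + 1/16·log_e(1/16) + 1/8·log_e(1/8) + 1/8·log_e(1/8) + 1/16·log_e(1/16) + 1/16·log_e(1/16)]
H(X,Y) = 2.0794 nats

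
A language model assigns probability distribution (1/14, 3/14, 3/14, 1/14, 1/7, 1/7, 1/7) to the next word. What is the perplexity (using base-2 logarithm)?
6.4958

Perplexity is 2^H (or exp(H) for natural log).

First, H = -Σ p log p = 2.6995 bits
Perplexity = 2^2.6995 = 6.4958

Interpretation: The model's uncertainty is equivalent to choosing uniformly among 6.5 options.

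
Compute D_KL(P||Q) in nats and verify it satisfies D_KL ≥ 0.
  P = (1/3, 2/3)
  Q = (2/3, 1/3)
0.2310 nats

KL divergence satisfies the Gibbs inequality: D_KL(P||Q) ≥ 0 for all distributions P, Q.

D_KL(P||Q) = Σ p(x) log(p(x)/q(x))
Term by term:
  x=0: 1/3 × log_e[(1/3)/(2/3)] = -0.2310
  x=1: 2/3 × log_e[(2/3)/(1/3)] = 0.4621
D_KL(P||Q) = 0.2310 nats

D_KL(P||Q) = 0.2310 ≥ 0 ✓

This non-negativity is a fundamental property: relative entropy cannot be negative because it measures how different Q is from P.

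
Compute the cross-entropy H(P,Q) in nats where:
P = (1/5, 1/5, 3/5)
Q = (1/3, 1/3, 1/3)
1.0986 nats

Cross-entropy: H(P,Q) = -Σ p(x) log q(x)

Alternatively: H(P,Q) = H(P) + D_KL(P||Q)
H(P) = 0.9503 nats
D_KL(P||Q) = 0.1483 nats

H(P,Q) = 0.9503 + 0.1483 = 1.0986 nats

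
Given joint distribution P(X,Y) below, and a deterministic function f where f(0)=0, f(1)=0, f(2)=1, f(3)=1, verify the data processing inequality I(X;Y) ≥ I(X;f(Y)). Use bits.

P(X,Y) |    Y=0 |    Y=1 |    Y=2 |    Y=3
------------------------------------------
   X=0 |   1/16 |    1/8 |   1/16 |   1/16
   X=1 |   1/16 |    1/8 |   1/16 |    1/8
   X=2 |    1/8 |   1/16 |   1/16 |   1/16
I(X;Y) = 0.0567, I(X;f(Y)) = 0.0069, inequality holds: 0.0567 ≥ 0.0069

Data Processing Inequality: For any Markov chain X → Y → Z, we have I(X;Y) ≥ I(X;Z).

Here Z = f(Y) is a deterministic function of Y, forming X → Y → Z.

Original I(X;Y) = 0.0567 bits

After applying f:
P(X,Z) where Z=f(Y):
- P(X,Z=0) = P(X,Y=0) + P(X,Y=1)
- P(X,Z=1) = P(X,Y=2) + P(X,Y=3)

I(X;Z) = I(X;f(Y)) = 0.0069 bits

Verification: 0.0567 ≥ 0.0069 ✓

Information cannot be created by processing; the function f can only lose information about X.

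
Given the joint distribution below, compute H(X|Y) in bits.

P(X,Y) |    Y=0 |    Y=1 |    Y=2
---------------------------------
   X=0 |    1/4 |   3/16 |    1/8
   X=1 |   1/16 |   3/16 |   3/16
0.9040 bits

Using the chain rule: H(X|Y) = H(X,Y) - H(Y)

First, compute H(X,Y) = 2.4835 bits

Marginal P(Y) = (5/16, 3/8, 5/16)
H(Y) = 1.5794 bits

H(X|Y) = H(X,Y) - H(Y) = 2.4835 - 1.5794 = 0.9040 bits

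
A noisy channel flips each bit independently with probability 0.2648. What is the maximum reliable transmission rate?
0.1661 bits

For a binary symmetric channel (BSC) with error probability p:
Capacity C = 1 - H(p) bits per symbol

where H(p) = -p log₂(p) - (1-p) log₂(1-p) is the binary entropy function.

H(0.2648) = 0.8339 bits
C = 1 - 0.8339 = 0.1661 bits per symbol

This means we can reliably transmit up to 0.1661 bits of information per channel use.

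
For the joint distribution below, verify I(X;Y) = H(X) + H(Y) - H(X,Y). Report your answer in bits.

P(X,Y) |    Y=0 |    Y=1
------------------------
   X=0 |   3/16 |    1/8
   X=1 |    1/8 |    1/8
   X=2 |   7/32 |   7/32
I(X;Y) = 0.0063 bits

Mutual information has multiple equivalent forms:
- I(X;Y) = H(X) - H(X|Y)
- I(X;Y) = H(Y) - H(Y|X)
- I(X;Y) = H(X) + H(Y) - H(X,Y)

Computing all quantities:
H(X) = 1.5462, H(Y) = 0.9972, H(X,Y) = 2.5371
H(X|Y) = 1.5399, H(Y|X) = 0.9909

Verification:
H(X) - H(X|Y) = 1.5462 - 1.5399 = 0.0063
H(Y) - H(Y|X) = 0.9972 - 0.9909 = 0.0063
H(X) + H(Y) - H(X,Y) = 1.5462 + 0.9972 - 2.5371 = 0.0063

All forms give I(X;Y) = 0.0063 bits. ✓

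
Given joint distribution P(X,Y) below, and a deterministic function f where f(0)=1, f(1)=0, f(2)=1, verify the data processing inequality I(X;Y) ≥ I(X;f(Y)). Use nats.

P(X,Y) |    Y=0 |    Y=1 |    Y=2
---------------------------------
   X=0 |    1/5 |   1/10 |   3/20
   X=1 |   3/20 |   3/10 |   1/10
I(X;Y) = 0.0559, I(X;f(Y)) = 0.0557, inequality holds: 0.0559 ≥ 0.0557

Data Processing Inequality: For any Markov chain X → Y → Z, we have I(X;Y) ≥ I(X;Z).

Here Z = f(Y) is a deterministic function of Y, forming X → Y → Z.

Original I(X;Y) = 0.0559 nats

After applying f:
P(X,Z) where Z=f(Y):
- P(X,Z=0) = P(X,Y=1)
- P(X,Z=1) = P(X,Y=0) + P(X,Y=2)

I(X;Z) = I(X;f(Y)) = 0.0557 nats

Verification: 0.0559 ≥ 0.0557 ✓

Information cannot be created by processing; the function f can only lose information about X.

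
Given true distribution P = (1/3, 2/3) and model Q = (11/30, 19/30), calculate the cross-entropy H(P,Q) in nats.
0.6389 nats

Cross-entropy: H(P,Q) = -Σ p(x) log q(x)

Alternatively: H(P,Q) = H(P) + D_KL(P||Q)
H(P) = 0.6365 nats
D_KL(P||Q) = 0.0024 nats

H(P,Q) = 0.6365 + 0.0024 = 0.6389 nats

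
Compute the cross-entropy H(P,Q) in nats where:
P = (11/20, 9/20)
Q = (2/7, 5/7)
0.8404 nats

Cross-entropy: H(P,Q) = -Σ p(x) log q(x)

Alternatively: H(P,Q) = H(P) + D_KL(P||Q)
H(P) = 0.6881 nats
D_KL(P||Q) = 0.1523 nats

H(P,Q) = 0.6881 + 0.1523 = 0.8404 nats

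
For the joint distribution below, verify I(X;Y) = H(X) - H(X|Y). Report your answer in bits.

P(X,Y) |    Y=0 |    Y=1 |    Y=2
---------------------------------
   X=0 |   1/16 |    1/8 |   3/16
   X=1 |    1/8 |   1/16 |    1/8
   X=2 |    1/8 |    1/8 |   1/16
I(X;Y) = 0.0810 bits

Mutual information has multiple equivalent forms:
- I(X;Y) = H(X) - H(X|Y)
- I(X;Y) = H(Y) - H(Y|X)
- I(X;Y) = H(X) + H(Y) - H(X,Y)

Computing all quantities:
H(X) = 1.5794, H(Y) = 1.5794, H(X,Y) = 3.0778
H(X|Y) = 1.4984, H(Y|X) = 1.4984

Verification:
H(X) - H(X|Y) = 1.5794 - 1.4984 = 0.0810
H(Y) - H(Y|X) = 1.5794 - 1.4984 = 0.0810
H(X) + H(Y) - H(X,Y) = 1.5794 + 1.5794 - 3.0778 = 0.0810

All forms give I(X;Y) = 0.0810 bits. ✓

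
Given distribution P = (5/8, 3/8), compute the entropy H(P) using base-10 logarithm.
0.2873 dits

Shannon entropy is H(X) = -Σ p(x) log p(x).

For P = (5/8, 3/8):
H = -5/8 × log_10(5/8) -3/8 × log_10(3/8)
H = 0.2873 dits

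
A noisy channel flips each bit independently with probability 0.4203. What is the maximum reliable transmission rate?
0.0184 bits

For a binary symmetric channel (BSC) with error probability p:
Capacity C = 1 - H(p) bits per symbol

where H(p) = -p log₂(p) - (1-p) log₂(1-p) is the binary entropy function.

H(0.4203) = 0.9816 bits
C = 1 - 0.9816 = 0.0184 bits per symbol

This means we can reliably transmit up to 0.0184 bits of information per channel use.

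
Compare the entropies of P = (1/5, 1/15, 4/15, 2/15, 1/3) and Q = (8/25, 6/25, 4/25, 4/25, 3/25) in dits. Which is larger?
Q

Computing entropies in dits:
H(P) = 0.6470
H(Q) = 0.6723

Distribution Q has higher entropy.

Intuition: The distribution closer to uniform (more spread out) has higher entropy.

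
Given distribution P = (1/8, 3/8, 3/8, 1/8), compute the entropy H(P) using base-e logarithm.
1.2555 nats

Shannon entropy is H(X) = -Σ p(x) log p(x).

For P = (1/8, 3/8, 3/8, 1/8):
H = -1/8 × log_e(1/8) -3/8 × log_e(3/8) -3/8 × log_e(3/8) -1/8 × log_e(1/8)
H = 1.2555 nats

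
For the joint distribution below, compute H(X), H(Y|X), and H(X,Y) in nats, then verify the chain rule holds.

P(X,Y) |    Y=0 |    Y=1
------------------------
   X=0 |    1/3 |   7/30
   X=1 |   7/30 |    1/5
H(X,Y) = 1.3672, H(X) = 0.6842, H(Y|X) = 0.6830 (all in nats)

Chain rule: H(X,Y) = H(X) + H(Y|X)

Left side — joint entropy directly:
H(X,Y) = -Σ p(x,y) log p(x,y) = 1.3672 nats

Right side — compute H(Y|X) from the conditional distributions:
P(X) = (17/30, 13/30), so H(X) = 0.6842 nats
H(Y|X) = Σ_x P(X=x) · H(Y|X=x):
  P(Y|X=0) = (10/17, 7/17), H(Y|X=0) = 0.6775, weight P(X=0) = 17/30
  P(Y|X=1) = (7/13, 6/13), H(Y|X=1) = 0.6902, weight P(X=1) = 13/30
H(Y|X) = 0.6830 nats

H(X) + H(Y|X) = 0.6842 + 0.6830 = 1.3672 nats

Both sides equal 1.3672 nats. ✓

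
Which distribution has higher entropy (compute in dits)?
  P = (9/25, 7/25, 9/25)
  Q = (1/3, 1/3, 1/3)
Q

Computing entropies in dits:
H(P) = 0.4743
H(Q) = 0.4771

Distribution Q has higher entropy.

Intuition: The distribution closer to uniform (more spread out) has higher entropy.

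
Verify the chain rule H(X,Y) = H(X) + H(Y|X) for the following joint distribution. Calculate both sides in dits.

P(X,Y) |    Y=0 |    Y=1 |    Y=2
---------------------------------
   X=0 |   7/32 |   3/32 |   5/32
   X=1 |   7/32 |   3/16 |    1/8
H(X,Y) = 0.7603, H(X) = 0.3002, H(Y|X) = 0.4601 (all in dits)

Chain rule: H(X,Y) = H(X) + H(Y|X)

Left side — joint entropy directly:
H(X,Y) = -Σ p(x,y) log p(x,y) = 0.7603 dits

Right side — compute H(Y|X) from the conditional distributions:
P(X) = (15/32, 17/32), so H(X) = 0.3002 dits
H(Y|X) = Σ_x P(X=x) · H(Y|X=x):
  P(Y|X=0) = (7/15, 1/5, 1/3), H(Y|X=0) = 0.4533, weight P(X=0) = 15/32
  P(Y|X=1) = (7/17, 6/17, 4/17), H(Y|X=1) = 0.4662, weight P(X=1) = 17/32
H(Y|X) = 0.4601 dits

H(X) + H(Y|X) = 0.3002 + 0.4601 = 0.7603 dits

Both sides equal 0.7603 dits. ✓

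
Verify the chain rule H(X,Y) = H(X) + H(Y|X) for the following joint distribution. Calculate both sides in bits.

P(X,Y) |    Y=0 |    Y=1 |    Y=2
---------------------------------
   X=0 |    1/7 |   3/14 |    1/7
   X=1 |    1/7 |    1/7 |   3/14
H(X,Y) = 2.5567, H(X) = 1.0000, H(Y|X) = 1.5567 (all in bits)

Chain rule: H(X,Y) = H(X) + H(Y|X)

Left side — joint entropy directly:
H(X,Y) = -Σ p(x,y) log p(x,y) = 2.5567 bits

Right side — compute H(Y|X) from the conditional distributions:
P(X) = (1/2, 1/2), so H(X) = 1.0000 bits
H(Y|X) = Σ_x P(X=x) · H(Y|X=x):
  P(Y|X=0) = (2/7, 3/7, 2/7), H(Y|X=0) = 1.5567, weight P(X=0) = 1/2
  P(Y|X=1) = (2/7, 2/7, 3/7), H(Y|X=1) = 1.5567, weight P(X=1) = 1/2
H(Y|X) = 1.5567 bits

H(X) + H(Y|X) = 1.0000 + 1.5567 = 2.5567 bits

Both sides equal 2.5567 bits. ✓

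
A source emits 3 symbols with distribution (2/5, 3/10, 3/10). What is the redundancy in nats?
0.0097 nats

Redundancy measures how far a source is from maximum entropy:
R = H_max - H(X)

Maximum entropy for 3 symbols: H_max = log_e(3) = 1.0986 nats
Actual entropy: H(X) = 1.0889 nats
Redundancy: R = 1.0986 - 1.0889 = 0.0097 nats

This redundancy represents potential for compression: the source could be compressed by 0.0097 nats per symbol.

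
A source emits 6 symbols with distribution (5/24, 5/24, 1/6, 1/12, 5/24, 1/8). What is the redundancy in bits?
0.0660 bits

Redundancy measures how far a source is from maximum entropy:
R = H_max - H(X)

Maximum entropy for 6 symbols: H_max = log_2(6) = 2.5850 bits
Actual entropy: H(X) = 2.5190 bits
Redundancy: R = 2.5850 - 2.5190 = 0.0660 bits

This redundancy represents potential for compression: the source could be compressed by 0.0660 bits per symbol.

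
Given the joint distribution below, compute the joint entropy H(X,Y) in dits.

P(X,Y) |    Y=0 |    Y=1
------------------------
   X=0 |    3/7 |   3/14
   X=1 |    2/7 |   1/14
0.5384 dits

Joint entropy is H(X,Y) = -Σ_{x,y} p(x,y) log p(x,y).

Summing over all non-zero entries:
H(X,Y) = -[3/7·log_10(3/7) + 3/14·log_10(3/14) + 2/7·log_10(2/7) + 1/14·log_10(1/14)]
H(X,Y) = 0.5384 dits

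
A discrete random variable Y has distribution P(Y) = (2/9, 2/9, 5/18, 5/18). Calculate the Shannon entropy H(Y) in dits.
0.5994 dits

Shannon entropy is H(X) = -Σ p(x) log p(x).

For P = (2/9, 2/9, 5/18, 5/18):
H = -2/9 × log_10(2/9) -2/9 × log_10(2/9) -5/18 × log_10(5/18) -5/18 × log_10(5/18)
H = 0.5994 dits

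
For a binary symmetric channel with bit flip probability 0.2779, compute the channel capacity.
0.1474 bits

For a binary symmetric channel (BSC) with error probability p:
Capacity C = 1 - H(p) bits per symbol

where H(p) = -p log₂(p) - (1-p) log₂(1-p) is the binary entropy function.

H(0.2779) = 0.8526 bits
C = 1 - 0.8526 = 0.1474 bits per symbol

This means we can reliably transmit up to 0.1474 bits of information per channel use.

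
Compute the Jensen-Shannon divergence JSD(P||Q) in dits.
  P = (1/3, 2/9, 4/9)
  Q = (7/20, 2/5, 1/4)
0.0116 dits

Jensen-Shannon divergence is:
JSD(P||Q) = 0.5 × D_KL(P||M) + 0.5 × D_KL(Q||M)
where M = 0.5 × (P + Q) is the mixture distribution.

M = 0.5 × (1/3, 2/9, 4/9) + 0.5 × (7/20, 2/5, 1/4) = (0.341667, 0.311111, 0.347222)

D_KL(P||M) = 0.0116 dits
D_KL(Q||M) = 0.0117 dits

JSD(P||Q) = 0.5 × 0.0116 + 0.5 × 0.0117 = 0.0116 dits

Unlike KL divergence, JSD is symmetric and bounded: 0 ≤ JSD ≤ log(2).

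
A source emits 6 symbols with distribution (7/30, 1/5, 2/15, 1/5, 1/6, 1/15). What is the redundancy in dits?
0.0263 dits

Redundancy measures how far a source is from maximum entropy:
R = H_max - H(X)

Maximum entropy for 6 symbols: H_max = log_10(6) = 0.7782 dits
Actual entropy: H(X) = 0.7518 dits
Redundancy: R = 0.7782 - 0.7518 = 0.0263 dits

This redundancy represents potential for compression: the source could be compressed by 0.0263 dits per symbol.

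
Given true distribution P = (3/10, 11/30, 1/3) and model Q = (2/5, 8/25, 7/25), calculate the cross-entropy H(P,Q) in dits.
0.4851 dits

Cross-entropy: H(P,Q) = -Σ p(x) log q(x)

Alternatively: H(P,Q) = H(P) + D_KL(P||Q)
H(P) = 0.4757 dits
D_KL(P||Q) = 0.0094 dits

H(P,Q) = 0.4757 + 0.0094 = 0.4851 dits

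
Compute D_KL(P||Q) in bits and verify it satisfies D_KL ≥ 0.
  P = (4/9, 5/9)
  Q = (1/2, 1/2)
0.0089 bits

KL divergence satisfies the Gibbs inequality: D_KL(P||Q) ≥ 0 for all distributions P, Q.

D_KL(P||Q) = Σ p(x) log(p(x)/q(x))
Term by term:
  x=0: 4/9 × log_2[(4/9)/(1/2)] = -0.0755
  x=1: 5/9 × log_2[(5/9)/(1/2)] = 0.0844
D_KL(P||Q) = 0.0089 bits

D_KL(P||Q) = 0.0089 ≥ 0 ✓

This non-negativity is a fundamental property: relative entropy cannot be negative because it measures how different Q is from P.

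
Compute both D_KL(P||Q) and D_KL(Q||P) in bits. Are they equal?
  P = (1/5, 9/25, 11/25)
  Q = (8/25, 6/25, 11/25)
D_KL(P||Q) = 0.0750, D_KL(Q||P) = 0.0766

KL divergence is not symmetric: D_KL(P||Q) ≠ D_KL(Q||P) in general.

D_KL(P||Q) = 0.0750 bits
D_KL(Q||P) = 0.0766 bits

No, they are not equal!

This asymmetry is why KL divergence is not a true distance metric.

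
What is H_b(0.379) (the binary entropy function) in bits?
0.9573 bits

The binary entropy function is:
H(p) = -p log(p) - (1-p) log(1-p)

H(0.379) = -0.379 × log_2(0.379) - 0.621 × log_2(0.621)
H(0.379) = 0.9573 bits

Note: Binary entropy is maximized at p=0.5 (H=1 bit) and minimized at p=0 or p=1 (H=0).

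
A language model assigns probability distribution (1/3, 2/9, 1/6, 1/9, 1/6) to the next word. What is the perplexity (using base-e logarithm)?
4.6731

Perplexity is e^H (or exp(H) for natural log).

First, H = -Σ p log p = 1.5418 nats
Perplexity = e^1.5418 = 4.6731

Interpretation: The model's uncertainty is equivalent to choosing uniformly among 4.7 options.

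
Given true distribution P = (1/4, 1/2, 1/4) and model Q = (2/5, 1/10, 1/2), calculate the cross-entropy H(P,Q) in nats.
1.5537 nats

Cross-entropy: H(P,Q) = -Σ p(x) log q(x)

Alternatively: H(P,Q) = H(P) + D_KL(P||Q)
H(P) = 1.0397 nats
D_KL(P||Q) = 0.5139 nats

H(P,Q) = 1.0397 + 0.5139 = 1.5537 nats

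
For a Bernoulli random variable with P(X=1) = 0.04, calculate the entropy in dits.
0.0729 dits

The binary entropy function is:
H(p) = -p log(p) - (1-p) log(1-p)

H(0.04) = -0.04 × log_10(0.04) - 0.96 × log_10(0.96)
H(0.04) = 0.0729 dits

Note: Binary entropy is maximized at p=0.5 (H=1 bit) and minimized at p=0 or p=1 (H=0).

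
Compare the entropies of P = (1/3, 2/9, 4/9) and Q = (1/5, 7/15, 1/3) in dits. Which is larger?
P

Computing entropies in dits:
H(P) = 0.4607
H(Q) = 0.4533

Distribution P has higher entropy.

Intuition: The distribution closer to uniform (more spread out) has higher entropy.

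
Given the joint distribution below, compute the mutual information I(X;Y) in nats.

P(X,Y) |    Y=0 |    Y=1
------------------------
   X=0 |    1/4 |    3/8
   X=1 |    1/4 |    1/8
0.0338 nats

Mutual information: I(X;Y) = H(X) + H(Y) - H(X,Y)

Marginals:
P(X) = (5/8, 3/8), H(X) = 0.6616 nats
P(Y) = (1/2, 1/2), H(Y) = 0.6931 nats

Joint entropy: H(X,Y) = 1.3209 nats

I(X;Y) = 0.6616 + 0.6931 - 1.3209 = 0.0338 nats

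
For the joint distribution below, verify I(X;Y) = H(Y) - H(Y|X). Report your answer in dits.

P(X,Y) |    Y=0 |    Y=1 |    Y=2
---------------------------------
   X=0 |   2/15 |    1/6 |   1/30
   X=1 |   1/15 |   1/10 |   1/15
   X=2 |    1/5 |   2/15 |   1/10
I(X;Y) = 0.0132 dits

Mutual information has multiple equivalent forms:
- I(X;Y) = H(X) - H(X|Y)
- I(X;Y) = H(Y) - H(Y|X)
- I(X;Y) = H(X) + H(Y) - H(X,Y)

Computing all quantities:
H(X) = 0.4639, H(Y) = 0.4581, H(X,Y) = 0.9089
H(X|Y) = 0.4507, H(Y|X) = 0.4450

Verification:
H(X) - H(X|Y) = 0.4639 - 0.4507 = 0.0132
H(Y) - H(Y|X) = 0.4581 - 0.4450 = 0.0132
H(X) + H(Y) - H(X,Y) = 0.4639 + 0.4581 - 0.9089 = 0.0132

All forms give I(X;Y) = 0.0132 dits. ✓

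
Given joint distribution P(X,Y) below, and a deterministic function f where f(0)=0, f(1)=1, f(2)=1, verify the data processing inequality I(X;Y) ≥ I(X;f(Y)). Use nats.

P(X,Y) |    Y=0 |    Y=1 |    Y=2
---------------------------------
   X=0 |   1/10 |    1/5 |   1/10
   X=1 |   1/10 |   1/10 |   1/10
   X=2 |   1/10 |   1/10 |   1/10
I(X;Y) = 0.0138, I(X;f(Y)) = 0.0040, inequality holds: 0.0138 ≥ 0.0040

Data Processing Inequality: For any Markov chain X → Y → Z, we have I(X;Y) ≥ I(X;Z).

Here Z = f(Y) is a deterministic function of Y, forming X → Y → Z.

Original I(X;Y) = 0.0138 nats

After applying f:
P(X,Z) where Z=f(Y):
- P(X,Z=0) = P(X,Y=0)
- P(X,Z=1) = P(X,Y=1) + P(X,Y=2)

I(X;Z) = I(X;f(Y)) = 0.0040 nats

Verification: 0.0138 ≥ 0.0040 ✓

Information cannot be created by processing; the function f can only lose information about X.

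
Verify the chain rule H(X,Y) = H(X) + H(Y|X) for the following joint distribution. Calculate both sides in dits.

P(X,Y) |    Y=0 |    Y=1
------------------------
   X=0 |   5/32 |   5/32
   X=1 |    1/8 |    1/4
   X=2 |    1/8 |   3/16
H(X,Y) = 0.7645, H(X) = 0.4755, H(Y|X) = 0.2891 (all in dits)

Chain rule: H(X,Y) = H(X) + H(Y|X)

Left side — joint entropy directly:
H(X,Y) = -Σ p(x,y) log p(x,y) = 0.7645 dits

Right side — compute H(Y|X) from the conditional distributions:
P(X) = (5/16, 3/8, 5/16), so H(X) = 0.4755 dits
H(Y|X) = Σ_x P(X=x) · H(Y|X=x):
  P(Y|X=0) = (1/2, 1/2), H(Y|X=0) = 0.3010, weight P(X=0) = 5/16
  P(Y|X=1) = (1/3, 2/3), H(Y|X=1) = 0.2764, weight P(X=1) = 3/8
  P(Y|X=2) = (2/5, 3/5), H(Y|X=2) = 0.2923, weight P(X=2) = 5/16
H(Y|X) = 0.2891 dits

H(X) + H(Y|X) = 0.4755 + 0.2891 = 0.7645 dits

Both sides equal 0.7645 dits. ✓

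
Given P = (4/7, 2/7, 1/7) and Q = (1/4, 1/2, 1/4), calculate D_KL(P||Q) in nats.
0.2326 nats

KL divergence: D_KL(P||Q) = Σ p(x) log(p(x)/q(x))

Computing term by term:
  x=0: 4/7 × log_e[(4/7)/(1/4)] = 4/7 × 0.8267 = 0.4724
  x=1: 2/7 × log_e[(2/7)/(1/2)] = 2/7 × -0.5596 = -0.1599
  x=2: 1/7 × log_e[(1/7)/(1/4)] = 1/7 × -0.5596 = -0.0799

D_KL(P||Q) = 0.2326 nats

Note: KL divergence is always non-negative and equals 0 iff P = Q.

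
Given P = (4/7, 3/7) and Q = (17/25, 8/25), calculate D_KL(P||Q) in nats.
0.0258 nats

KL divergence: D_KL(P||Q) = Σ p(x) log(p(x)/q(x))

Computing term by term:
  x=0: 4/7 × log_e[(4/7)/(17/25)] = 4/7 × -0.1740 = -0.0994
  x=1: 3/7 × log_e[(3/7)/(8/25)] = 3/7 × 0.2921 = 0.1252

D_KL(P||Q) = 0.0258 nats

Note: KL divergence is always non-negative and equals 0 iff P = Q.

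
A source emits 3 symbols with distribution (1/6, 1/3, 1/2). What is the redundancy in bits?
0.1258 bits

Redundancy measures how far a source is from maximum entropy:
R = H_max - H(X)

Maximum entropy for 3 symbols: H_max = log_2(3) = 1.5850 bits
Actual entropy: H(X) = 1.4591 bits
Redundancy: R = 1.5850 - 1.4591 = 0.1258 bits

This redundancy represents potential for compression: the source could be compressed by 0.1258 bits per symbol.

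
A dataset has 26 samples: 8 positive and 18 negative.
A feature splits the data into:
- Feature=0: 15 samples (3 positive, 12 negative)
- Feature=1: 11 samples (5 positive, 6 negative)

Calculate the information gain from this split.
0.0534 bits

Information Gain = H(Y) - H(Y|Feature)

Before split:
P(positive) = 8/26 = 0.3077
H(Y) = 0.8905 bits

After split:
Feature=0: H = 0.7219 bits (weight = 15/26)
Feature=1: H = 0.9940 bits (weight = 11/26)
H(Y|Feature) = (15/26)×0.7219 + (11/26)×0.9940 = 0.8370 bits

Information Gain = 0.8905 - 0.8370 = 0.0534 bits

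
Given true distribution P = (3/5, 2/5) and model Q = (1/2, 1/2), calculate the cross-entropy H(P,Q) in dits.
0.3010 dits

Cross-entropy: H(P,Q) = -Σ p(x) log q(x)

Alternatively: H(P,Q) = H(P) + D_KL(P||Q)
H(P) = 0.2923 dits
D_KL(P||Q) = 0.0087 dits

H(P,Q) = 0.2923 + 0.0087 = 0.3010 dits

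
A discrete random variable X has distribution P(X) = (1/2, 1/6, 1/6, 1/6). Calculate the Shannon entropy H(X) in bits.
1.7925 bits

Shannon entropy is H(X) = -Σ p(x) log p(x).

For P = (1/2, 1/6, 1/6, 1/6):
H = -1/2 × log_2(1/2) -1/6 × log_2(1/6) -1/6 × log_2(1/6) -1/6 × log_2(1/6)
H = 1.7925 bits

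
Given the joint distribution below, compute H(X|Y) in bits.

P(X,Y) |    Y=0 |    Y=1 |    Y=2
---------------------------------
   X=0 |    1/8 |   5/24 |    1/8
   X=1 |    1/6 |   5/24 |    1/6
0.9914 bits

Using the chain rule: H(X|Y) = H(X,Y) - H(Y)

First, compute H(X,Y) = 2.5546 bits

Marginal P(Y) = (7/24, 5/12, 7/24)
H(Y) = 1.5632 bits

H(X|Y) = H(X,Y) - H(Y) = 2.5546 - 1.5632 = 0.9914 bits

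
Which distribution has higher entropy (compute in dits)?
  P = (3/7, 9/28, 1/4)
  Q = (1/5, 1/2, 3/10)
P

Computing entropies in dits:
H(P) = 0.4667
H(Q) = 0.4472

Distribution P has higher entropy.

Intuition: The distribution closer to uniform (more spread out) has higher entropy.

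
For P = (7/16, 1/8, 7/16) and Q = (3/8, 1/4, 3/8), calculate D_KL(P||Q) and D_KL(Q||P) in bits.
D_KL(P||Q) = 0.0696, D_KL(Q||P) = 0.0832

KL divergence is not symmetric: D_KL(P||Q) ≠ D_KL(Q||P) in general.

D_KL(P||Q) = 0.0696 bits
D_KL(Q||P) = 0.0832 bits

No, they are not equal!

This asymmetry is why KL divergence is not a true distance metric.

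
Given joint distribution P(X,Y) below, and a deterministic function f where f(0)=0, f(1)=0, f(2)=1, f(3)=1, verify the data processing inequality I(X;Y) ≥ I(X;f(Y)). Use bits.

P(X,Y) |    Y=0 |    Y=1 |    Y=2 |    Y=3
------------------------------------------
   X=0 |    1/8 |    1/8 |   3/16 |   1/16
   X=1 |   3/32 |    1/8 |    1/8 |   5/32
I(X;Y) = 0.0423, I(X;f(Y)) = 0.0028, inequality holds: 0.0423 ≥ 0.0028

Data Processing Inequality: For any Markov chain X → Y → Z, we have I(X;Y) ≥ I(X;Z).

Here Z = f(Y) is a deterministic function of Y, forming X → Y → Z.

Original I(X;Y) = 0.0423 bits

After applying f:
P(X,Z) where Z=f(Y):
- P(X,Z=0) = P(X,Y=0) + P(X,Y=1)
- P(X,Z=1) = P(X,Y=2) + P(X,Y=3)

I(X;Z) = I(X;f(Y)) = 0.0028 bits

Verification: 0.0423 ≥ 0.0028 ✓

Information cannot be created by processing; the function f can only lose information about X.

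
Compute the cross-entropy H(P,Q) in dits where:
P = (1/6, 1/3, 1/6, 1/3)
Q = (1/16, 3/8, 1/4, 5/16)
0.6114 dits

Cross-entropy: H(P,Q) = -Σ p(x) log q(x)

Alternatively: H(P,Q) = H(P) + D_KL(P||Q)
H(P) = 0.5775 dits
D_KL(P||Q) = 0.0339 dits

H(P,Q) = 0.5775 + 0.0339 = 0.6114 dits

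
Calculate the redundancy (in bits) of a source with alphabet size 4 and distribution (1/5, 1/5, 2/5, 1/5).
0.0781 bits

Redundancy measures how far a source is from maximum entropy:
R = H_max - H(X)

Maximum entropy for 4 symbols: H_max = log_2(4) = 2.0000 bits
Actual entropy: H(X) = 1.9219 bits
Redundancy: R = 2.0000 - 1.9219 = 0.0781 bits

This redundancy represents potential for compression: the source could be compressed by 0.0781 bits per symbol.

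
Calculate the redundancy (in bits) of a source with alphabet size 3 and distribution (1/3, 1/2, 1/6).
0.1258 bits

Redundancy measures how far a source is from maximum entropy:
R = H_max - H(X)

Maximum entropy for 3 symbols: H_max = log_2(3) = 1.5850 bits
Actual entropy: H(X) = 1.4591 bits
Redundancy: R = 1.5850 - 1.4591 = 0.1258 bits

This redundancy represents potential for compression: the source could be compressed by 0.1258 bits per symbol.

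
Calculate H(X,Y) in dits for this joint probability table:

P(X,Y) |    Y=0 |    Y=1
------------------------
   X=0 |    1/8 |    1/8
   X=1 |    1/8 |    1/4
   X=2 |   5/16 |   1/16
0.7223 dits

Joint entropy is H(X,Y) = -Σ_{x,y} p(x,y) log p(x,y).

Summing over all non-zero entries:
H(X,Y) = -[1/8·log_10(1/8) + 1/8·log_10(1/8) + 1/8·log_10(1/8) + 1/4·log_10(1/4) + 5/16·log_10(5/16) + 1/16·log_10(1/16)]
H(X,Y) = 0.7223 dits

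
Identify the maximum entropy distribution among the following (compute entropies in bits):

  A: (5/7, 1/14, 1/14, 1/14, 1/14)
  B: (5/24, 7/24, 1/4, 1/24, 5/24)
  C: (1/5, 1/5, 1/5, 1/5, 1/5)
C

For a discrete distribution over n outcomes, entropy is maximized by the uniform distribution.

Computing entropies:
H(A) = 1.4345 bits
H(B) = 2.1524 bits
H(C) = 2.3219 bits

The uniform distribution (where all probabilities equal 1/5) achieves the maximum entropy of log_2(5) = 2.3219 bits.

Distribution C has the highest entropy.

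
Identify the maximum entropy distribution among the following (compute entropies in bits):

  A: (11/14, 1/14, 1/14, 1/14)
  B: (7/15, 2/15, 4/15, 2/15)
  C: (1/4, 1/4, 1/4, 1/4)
C

For a discrete distribution over n outcomes, entropy is maximized by the uniform distribution.

Computing entropies:
H(A) = 1.0892 bits
H(B) = 1.7968 bits
H(C) = 2.0000 bits

The uniform distribution (where all probabilities equal 1/4) achieves the maximum entropy of log_2(4) = 2.0000 bits.

Distribution C has the highest entropy.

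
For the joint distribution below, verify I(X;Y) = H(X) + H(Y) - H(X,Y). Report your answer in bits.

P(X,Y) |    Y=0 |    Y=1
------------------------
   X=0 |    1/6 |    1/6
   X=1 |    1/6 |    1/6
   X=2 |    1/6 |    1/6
I(X;Y) = 0.0000 bits

Mutual information has multiple equivalent forms:
- I(X;Y) = H(X) - H(X|Y)
- I(X;Y) = H(Y) - H(Y|X)
- I(X;Y) = H(X) + H(Y) - H(X,Y)

Computing all quantities:
H(X) = 1.5850, H(Y) = 1.0000, H(X,Y) = 2.5850
H(X|Y) = 1.5850, H(Y|X) = 1.0000

Verification:
H(X) - H(X|Y) = 1.5850 - 1.5850 = 0.0000
H(Y) - H(Y|X) = 1.0000 - 1.0000 = 0.0000
H(X) + H(Y) - H(X,Y) = 1.5850 + 1.0000 - 2.5850 = 0.0000

All forms give I(X;Y) = 0.0000 bits. ✓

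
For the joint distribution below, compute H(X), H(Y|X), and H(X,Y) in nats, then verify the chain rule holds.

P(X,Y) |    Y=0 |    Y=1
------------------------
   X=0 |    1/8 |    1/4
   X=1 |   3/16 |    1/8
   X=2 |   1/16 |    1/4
H(X,Y) = 1.7002, H(X) = 1.0948, H(Y|X) = 0.6054 (all in nats)

Chain rule: H(X,Y) = H(X) + H(Y|X)

Left side — joint entropy directly:
H(X,Y) = -Σ p(x,y) log p(x,y) = 1.7002 nats

Right side — compute H(Y|X) from the conditional distributions:
P(X) = (3/8, 5/16, 5/16), so H(X) = 1.0948 nats
H(Y|X) = Σ_x P(X=x) · H(Y|X=x):
  P(Y|X=0) = (1/3, 2/3), H(Y|X=0) = 0.6365, weight P(X=0) = 3/8
  P(Y|X=1) = (3/5, 2/5), H(Y|X=1) = 0.6730, weight P(X=1) = 5/16
  P(Y|X=2) = (1/5, 4/5), H(Y|X=2) = 0.5004, weight P(X=2) = 5/16
H(Y|X) = 0.6054 nats

H(X) + H(Y|X) = 1.0948 + 0.6054 = 1.7002 nats

Both sides equal 1.7002 nats. ✓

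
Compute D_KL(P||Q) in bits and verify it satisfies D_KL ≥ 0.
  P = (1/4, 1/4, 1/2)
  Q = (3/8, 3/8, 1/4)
0.2075 bits

KL divergence satisfies the Gibbs inequality: D_KL(P||Q) ≥ 0 for all distributions P, Q.

D_KL(P||Q) = Σ p(x) log(p(x)/q(x))
Term by term:
  x=0: 1/4 × log_2[(1/4)/(3/8)] = -0.1462
  x=1: 1/4 × log_2[(1/4)/(3/8)] = -0.1462
  x=2: 1/2 × log_2[(1/2)/(1/4)] = 0.5000
D_KL(P||Q) = 0.2075 bits

D_KL(P||Q) = 0.2075 ≥ 0 ✓

This non-negativity is a fundamental property: relative entropy cannot be negative because it measures how different Q is from P.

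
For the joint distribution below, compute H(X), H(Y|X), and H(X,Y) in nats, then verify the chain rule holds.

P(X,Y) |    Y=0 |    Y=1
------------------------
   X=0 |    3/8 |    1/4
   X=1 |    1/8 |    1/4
H(X,Y) = 1.3209, H(X) = 0.6616, H(Y|X) = 0.6593 (all in nats)

Chain rule: H(X,Y) = H(X) + H(Y|X)

Left side — joint entropy directly:
H(X,Y) = -Σ p(x,y) log p(x,y) = 1.3209 nats

Right side — compute H(Y|X) from the conditional distributions:
P(X) = (5/8, 3/8), so H(X) = 0.6616 nats
H(Y|X) = Σ_x P(X=x) · H(Y|X=x):
  P(Y|X=0) = (3/5, 2/5), H(Y|X=0) = 0.6730, weight P(X=0) = 5/8
  P(Y|X=1) = (1/3, 2/3), H(Y|X=1) = 0.6365, weight P(X=1) = 3/8
H(Y|X) = 0.6593 nats

H(X) + H(Y|X) = 0.6616 + 0.6593 = 1.3209 nats

Both sides equal 1.3209 nats. ✓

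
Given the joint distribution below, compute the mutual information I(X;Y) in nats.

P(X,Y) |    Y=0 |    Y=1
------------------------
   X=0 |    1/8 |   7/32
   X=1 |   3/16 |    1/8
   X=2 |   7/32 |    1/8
0.0302 nats

Mutual information: I(X;Y) = H(X) + H(Y) - H(X,Y)

Marginals:
P(X) = (11/32, 5/16, 11/32), H(X) = 1.0976 nats
P(Y) = (17/32, 15/32), H(Y) = 0.6912 nats

Joint entropy: H(X,Y) = 1.7586 nats

I(X;Y) = 1.0976 + 0.6912 - 1.7586 = 0.0302 nats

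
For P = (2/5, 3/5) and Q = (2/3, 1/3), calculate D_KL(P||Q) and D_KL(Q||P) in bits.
D_KL(P||Q) = 0.2140, D_KL(Q||P) = 0.2086

KL divergence is not symmetric: D_KL(P||Q) ≠ D_KL(Q||P) in general.

D_KL(P||Q) = 0.2140 bits
D_KL(Q||P) = 0.2086 bits

No, they are not equal!

This asymmetry is why KL divergence is not a true distance metric.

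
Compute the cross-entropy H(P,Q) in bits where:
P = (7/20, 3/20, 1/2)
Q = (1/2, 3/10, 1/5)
1.7715 bits

Cross-entropy: H(P,Q) = -Σ p(x) log q(x)

Alternatively: H(P,Q) = H(P) + D_KL(P||Q)
H(P) = 1.4406 bits
D_KL(P||Q) = 0.3309 bits

H(P,Q) = 1.4406 + 0.3309 = 1.7715 bits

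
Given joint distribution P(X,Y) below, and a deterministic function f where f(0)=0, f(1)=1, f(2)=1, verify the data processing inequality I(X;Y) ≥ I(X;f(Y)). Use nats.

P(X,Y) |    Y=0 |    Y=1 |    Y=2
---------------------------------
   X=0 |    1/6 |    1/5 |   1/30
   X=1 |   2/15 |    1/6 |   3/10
I(X;Y) = 0.1059, I(X;f(Y)) = 0.0214, inequality holds: 0.1059 ≥ 0.0214

Data Processing Inequality: For any Markov chain X → Y → Z, we have I(X;Y) ≥ I(X;Z).

Here Z = f(Y) is a deterministic function of Y, forming X → Y → Z.

Original I(X;Y) = 0.1059 nats

After applying f:
P(X,Z) where Z=f(Y):
- P(X,Z=0) = P(X,Y=0)
- P(X,Z=1) = P(X,Y=1) + P(X,Y=2)

I(X;Z) = I(X;f(Y)) = 0.0214 nats

Verification: 0.1059 ≥ 0.0214 ✓

Information cannot be created by processing; the function f can only lose information about X.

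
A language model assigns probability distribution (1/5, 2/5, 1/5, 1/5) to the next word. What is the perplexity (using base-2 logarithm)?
3.7893

Perplexity is 2^H (or exp(H) for natural log).

First, H = -Σ p log p = 1.9219 bits
Perplexity = 2^1.9219 = 3.7893

Interpretation: The model's uncertainty is equivalent to choosing uniformly among 3.8 options.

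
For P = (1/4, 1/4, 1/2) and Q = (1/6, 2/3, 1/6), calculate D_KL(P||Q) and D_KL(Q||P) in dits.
D_KL(P||Q) = 0.1761, D_KL(Q||P) = 0.1751

KL divergence is not symmetric: D_KL(P||Q) ≠ D_KL(Q||P) in general.

D_KL(P||Q) = 0.1761 dits
D_KL(Q||P) = 0.1751 dits

No, they are not equal!

This asymmetry is why KL divergence is not a true distance metric.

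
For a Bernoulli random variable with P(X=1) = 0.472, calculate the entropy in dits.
0.3003 dits

The binary entropy function is:
H(p) = -p log(p) - (1-p) log(1-p)

H(0.472) = -0.472 × log_10(0.472) - 0.528 × log_10(0.528)
H(0.472) = 0.3003 dits

Note: Binary entropy is maximized at p=0.5 (H=1 bit) and minimized at p=0 or p=1 (H=0).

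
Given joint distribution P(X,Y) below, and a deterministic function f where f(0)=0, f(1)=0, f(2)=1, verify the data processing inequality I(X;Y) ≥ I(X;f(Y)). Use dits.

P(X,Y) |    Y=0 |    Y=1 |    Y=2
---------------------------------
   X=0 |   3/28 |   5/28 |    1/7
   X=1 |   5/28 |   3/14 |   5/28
I(X;Y) = 0.0010, I(X;f(Y)) = 0.0001, inequality holds: 0.0010 ≥ 0.0001

Data Processing Inequality: For any Markov chain X → Y → Z, we have I(X;Y) ≥ I(X;Z).

Here Z = f(Y) is a deterministic function of Y, forming X → Y → Z.

Original I(X;Y) = 0.0010 dits

After applying f:
P(X,Z) where Z=f(Y):
- P(X,Z=0) = P(X,Y=0) + P(X,Y=1)
- P(X,Z=1) = P(X,Y=2)

I(X;Z) = I(X;f(Y)) = 0.0001 dits

Verification: 0.0010 ≥ 0.0001 ✓

Information cannot be created by processing; the function f can only lose information about X.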